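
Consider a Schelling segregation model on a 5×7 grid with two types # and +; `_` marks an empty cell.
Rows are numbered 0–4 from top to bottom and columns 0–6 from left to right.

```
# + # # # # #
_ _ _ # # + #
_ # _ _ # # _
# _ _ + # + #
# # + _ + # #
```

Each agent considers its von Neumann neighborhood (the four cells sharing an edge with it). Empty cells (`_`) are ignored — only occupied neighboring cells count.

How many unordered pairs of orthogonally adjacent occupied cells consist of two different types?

14

Scan each occupied cell's neighbors to the right and below so each pair is counted once.
From row 0: 3 unlike of 10 pairs (running 3/10).
From row 1: 3 unlike of 5 pairs (running 6/15).
From row 2: 1 unlike of 3 pairs (running 7/18).
From row 3: 5 unlike of 7 pairs (running 12/25).
From row 4: 2 unlike of 4 pairs (running 14/29).
Total adjacent occupied pairs: 29; unlike-type pairs: 14.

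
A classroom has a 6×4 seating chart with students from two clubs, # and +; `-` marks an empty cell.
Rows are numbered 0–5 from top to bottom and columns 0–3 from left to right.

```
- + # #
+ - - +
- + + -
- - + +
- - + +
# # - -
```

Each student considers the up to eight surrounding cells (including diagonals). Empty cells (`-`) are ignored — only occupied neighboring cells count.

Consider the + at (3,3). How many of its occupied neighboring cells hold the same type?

Occupied neighbors of (3,3): (2,2)=+, (3,2)=+, (4,2)=+, (4,3)=+.
Same type (+): 4 of 4.

4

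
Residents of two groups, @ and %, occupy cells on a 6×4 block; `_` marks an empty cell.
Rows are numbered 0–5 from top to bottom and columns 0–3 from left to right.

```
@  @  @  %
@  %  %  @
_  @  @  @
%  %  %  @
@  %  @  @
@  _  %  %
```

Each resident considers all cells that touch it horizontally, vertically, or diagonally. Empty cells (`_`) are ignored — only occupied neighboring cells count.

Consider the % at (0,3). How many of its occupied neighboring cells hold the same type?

Occupied neighbors of (0,3): (0,2)=@, (1,2)=%, (1,3)=@.
Same type (%): 1 of 3.

1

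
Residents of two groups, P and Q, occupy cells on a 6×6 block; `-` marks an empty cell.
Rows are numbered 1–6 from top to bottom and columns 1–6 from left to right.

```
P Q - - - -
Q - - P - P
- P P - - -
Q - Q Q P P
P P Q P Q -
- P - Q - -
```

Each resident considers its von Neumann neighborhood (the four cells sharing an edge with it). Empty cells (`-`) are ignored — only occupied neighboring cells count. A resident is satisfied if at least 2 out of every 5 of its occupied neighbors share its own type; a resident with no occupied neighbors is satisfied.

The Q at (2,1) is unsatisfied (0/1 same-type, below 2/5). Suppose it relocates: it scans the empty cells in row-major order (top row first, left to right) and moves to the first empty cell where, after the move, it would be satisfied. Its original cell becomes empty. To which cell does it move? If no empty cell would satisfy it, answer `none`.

Vacating (2,1). Empty cells in order:
  (1,3): 1/1 same-type → satisfied — stop here.

(1,3)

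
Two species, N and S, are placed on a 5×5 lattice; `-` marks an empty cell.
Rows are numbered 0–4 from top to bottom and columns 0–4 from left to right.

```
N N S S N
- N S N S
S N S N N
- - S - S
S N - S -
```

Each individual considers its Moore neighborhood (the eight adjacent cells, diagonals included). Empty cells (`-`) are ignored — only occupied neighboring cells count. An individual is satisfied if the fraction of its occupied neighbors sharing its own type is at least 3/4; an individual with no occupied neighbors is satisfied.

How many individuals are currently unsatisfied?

17

Row 0: (0,0)N 2/2 satisfied · (0,1)N 2/4 not · (0,2)S 2/5 not · (0,3)S 3/5 not · (0,4)N 1/3 not
Row 1: (1,1)N 3/7 not · (1,2)S 3/8 not · (1,3)N 3/8 not · (1,4)S 1/5 not
Row 2: (2,0)S 0/2 not · (2,1)N 1/5 not · (2,2)S 2/6 not · (2,3)N 2/7 not · (2,4)N 2/4 not
Row 3: (3,2)S 2/5 not · (3,4)S 1/3 not
Row 4: (4,0)S 0/1 not · (4,1)N 0/2 not · (4,3)S 2/2 satisfied
Unsatisfied: (0,1), (0,2), (0,3), (0,4), (1,1), (1,2), (1,3), (1,4), (2,0), (2,1), (2,2), (2,3), (2,4), (3,2), (3,4), (4,0), (4,1) — 17 in total.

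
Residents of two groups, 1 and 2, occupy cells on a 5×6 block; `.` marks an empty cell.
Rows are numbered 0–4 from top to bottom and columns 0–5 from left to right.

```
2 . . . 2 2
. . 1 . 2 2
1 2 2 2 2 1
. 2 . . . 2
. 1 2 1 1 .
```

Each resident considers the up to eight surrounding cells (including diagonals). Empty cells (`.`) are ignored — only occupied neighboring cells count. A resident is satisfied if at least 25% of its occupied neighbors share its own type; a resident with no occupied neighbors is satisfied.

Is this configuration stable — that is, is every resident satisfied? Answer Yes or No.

No

Row 0: (0,0)2 0/0 ✓ · (0,4)2 3/3 ✓ · (0,5)2 3/3 ✓
Row 1: (1,2)1 0/3 ✗ · (1,4)2 5/6 ✓ · (1,5)2 4/5 ✓
Row 2: (2,0)1 0/2 ✗ · (2,1)2 2/4 ✓ · (2,2)2 3/4 ✓ · (2,3)2 3/4 ✓ · (2,4)2 4/5 ✓ · (2,5)1 0/4 ✗
Row 3: (3,1)2 3/5 ✓ · (3,5)2 1/3 ✓
Row 4: (4,1)1 0/2 ✗ · (4,2)2 1/3 ✓ · (4,3)1 1/2 ✓ · (4,4)1 1/2 ✓
For instance (1,2) has only 0/3 same-type neighbors, below 1/4.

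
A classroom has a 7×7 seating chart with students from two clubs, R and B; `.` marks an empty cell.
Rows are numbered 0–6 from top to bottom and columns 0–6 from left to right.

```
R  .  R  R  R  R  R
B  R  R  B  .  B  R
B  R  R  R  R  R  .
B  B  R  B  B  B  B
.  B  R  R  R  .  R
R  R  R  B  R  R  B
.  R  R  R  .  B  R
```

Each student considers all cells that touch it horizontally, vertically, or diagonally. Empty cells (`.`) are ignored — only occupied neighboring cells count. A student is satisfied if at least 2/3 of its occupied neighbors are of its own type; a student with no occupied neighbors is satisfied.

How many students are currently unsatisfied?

Row 0: (0,0)R 1/2 unhappy · (0,2)R 3/4 ok · (0,3)R 3/4 ok · (0,4)R 2/4 unhappy · (0,5)R 3/4 ok · (0,6)R 2/3 ok
Row 1: (1,0)B 1/4 unhappy · (1,1)R 5/7 ok · (1,2)R 6/7 ok · (1,3)B 0/7 unhappy · (1,5)B 0/6 unhappy · (1,6)R 3/4 ok
Row 2: (2,0)B 3/5 unhappy · (2,1)R 4/8 unhappy · (2,2)R 5/8 unhappy · (2,3)R 4/7 unhappy · (2,4)R 2/7 unhappy · (2,5)R 2/6 unhappy
Row 3: (3,0)B 3/4 ok · (3,1)B 3/7 unhappy · (3,2)R 5/8 unhappy · (3,3)B 1/8 unhappy · (3,4)B 2/7 unhappy · (3,5)B 2/6 unhappy · (3,6)B 1/3 unhappy
Row 4: (4,1)B 2/7 unhappy · (4,2)R 4/8 unhappy · (4,3)R 5/8 unhappy · (4,4)R 3/7 unhappy · (4,6)R 1/4 unhappy
Row 5: (5,0)R 2/3 ok · (5,1)R 5/6 ok · (5,2)R 6/8 ok · (5,3)B 0/7 unhappy · (5,4)R 4/6 ok · (5,5)R 4/6 ok · (5,6)B 1/4 unhappy
Row 6: (6,1)R 4/4 ok · (6,2)R 4/5 ok · (6,3)R 3/4 ok · (6,5)B 1/4 unhappy · (6,6)R 1/3 unhappy
Unsatisfied: (0,0), (0,4), (1,0), (1,3), (1,5), (2,0), (2,1), (2,2), (2,3), (2,4), (2,5), (3,1), (3,2), (3,3), (3,4), (3,5), (3,6), (4,1), (4,2), (4,3), (4,4), (4,6), (5,3), (5,6), (6,5), (6,6) — 26 in total.

26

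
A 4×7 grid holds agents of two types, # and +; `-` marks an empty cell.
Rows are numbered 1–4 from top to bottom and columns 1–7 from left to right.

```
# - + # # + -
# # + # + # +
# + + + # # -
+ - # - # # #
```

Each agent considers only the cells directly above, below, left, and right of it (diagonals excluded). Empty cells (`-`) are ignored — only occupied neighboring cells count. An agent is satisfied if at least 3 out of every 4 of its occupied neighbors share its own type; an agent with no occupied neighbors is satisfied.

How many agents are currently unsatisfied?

16

Row 1: (1,1)# 1/1 satisfied · (1,3)+ 1/2 not · (1,4)# 2/3 not · (1,5)# 1/3 not · (1,6)+ 0/2 not
Row 2: (2,1)# 3/3 satisfied · (2,2)# 1/3 not · (2,3)+ 2/4 not · (2,4)# 1/4 not · (2,5)+ 0/4 not · (2,6)# 1/4 not · (2,7)+ 0/1 not
Row 3: (3,1)# 1/3 not · (3,2)+ 1/3 not · (3,3)+ 3/4 satisfied · (3,4)+ 1/3 not · (3,5)# 2/4 not · (3,6)# 3/3 satisfied
Row 4: (4,1)+ 0/1 not · (4,3)# 0/1 not · (4,5)# 2/2 satisfied · (4,6)# 3/3 satisfied · (4,7)# 1/1 satisfied
Unsatisfied: (1,3), (1,4), (1,5), (1,6), (2,2), (2,3), (2,4), (2,5), (2,6), (2,7), (3,1), (3,2), (3,4), (3,5), (4,1), (4,3) — 16 in total.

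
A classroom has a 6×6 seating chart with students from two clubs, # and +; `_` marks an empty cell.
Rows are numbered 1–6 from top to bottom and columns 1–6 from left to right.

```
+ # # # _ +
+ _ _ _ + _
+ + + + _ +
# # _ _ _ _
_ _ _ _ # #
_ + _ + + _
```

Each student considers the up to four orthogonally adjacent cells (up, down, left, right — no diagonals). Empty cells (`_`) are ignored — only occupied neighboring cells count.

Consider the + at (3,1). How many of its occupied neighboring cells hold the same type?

2

Occupied neighbors of (3,1): (2,1)=+, (4,1)=#, (3,2)=+.
Same type (+): 2 of 3.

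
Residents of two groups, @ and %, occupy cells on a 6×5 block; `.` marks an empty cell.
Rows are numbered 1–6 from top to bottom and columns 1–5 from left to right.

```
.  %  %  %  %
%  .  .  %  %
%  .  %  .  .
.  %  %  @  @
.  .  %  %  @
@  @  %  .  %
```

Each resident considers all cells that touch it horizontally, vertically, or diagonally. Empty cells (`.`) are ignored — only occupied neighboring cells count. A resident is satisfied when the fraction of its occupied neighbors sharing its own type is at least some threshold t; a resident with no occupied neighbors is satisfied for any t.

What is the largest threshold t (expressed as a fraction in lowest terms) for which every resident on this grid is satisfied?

(1,2)% 2/2
(1,3)% 3/3
(1,4)% 4/4
(1,5)% 3/3
(2,1)% 2/2
(2,4)% 5/5
(2,5)% 3/3
(3,1)% 2/2
(3,3)% 3/4
(4,2)% 4/4
(4,3)% 4/5
(4,4)@ 2/6
(4,5)@ 2/3
(5,3)% 4/6
(5,4)% 4/7
(5,5)@ 2/4
(6,1)@ 1/1
(6,2)@ 1/3
(6,3)% 2/3
(6,5)% 1/2
The smallest same-type fraction is 2/6 at (4,4), which reduces to 1/3. Any threshold above that leaves this resident unsatisfied.

1/3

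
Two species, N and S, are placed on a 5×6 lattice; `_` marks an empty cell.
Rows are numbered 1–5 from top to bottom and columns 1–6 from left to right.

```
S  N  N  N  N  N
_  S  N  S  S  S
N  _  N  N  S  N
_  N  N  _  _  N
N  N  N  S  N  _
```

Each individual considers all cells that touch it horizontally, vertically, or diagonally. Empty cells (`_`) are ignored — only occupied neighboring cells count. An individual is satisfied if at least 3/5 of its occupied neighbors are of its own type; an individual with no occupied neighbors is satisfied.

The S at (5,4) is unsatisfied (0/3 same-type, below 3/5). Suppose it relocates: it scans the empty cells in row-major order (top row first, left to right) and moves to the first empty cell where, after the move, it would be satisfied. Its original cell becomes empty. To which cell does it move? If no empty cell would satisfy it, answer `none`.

none

Vacating (5,4). Empty cells in order:
  (2,1): 2/4 same-type → still unsatisfied.
  (3,2): 1/6 same-type → still unsatisfied.
  (4,1): 0/4 same-type → still unsatisfied.
  (4,4): 1/6 same-type → still unsatisfied.
  (4,5): 1/5 same-type → still unsatisfied.
  (5,6): 0/2 same-type → still unsatisfied.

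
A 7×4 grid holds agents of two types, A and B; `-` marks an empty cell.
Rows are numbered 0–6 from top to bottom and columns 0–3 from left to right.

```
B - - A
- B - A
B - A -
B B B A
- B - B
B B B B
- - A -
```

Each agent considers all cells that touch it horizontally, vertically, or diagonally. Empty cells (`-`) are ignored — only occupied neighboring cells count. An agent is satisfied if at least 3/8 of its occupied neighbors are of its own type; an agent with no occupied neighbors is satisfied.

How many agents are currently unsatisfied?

(0,0)B 1/1 satisfied
(0,3)A 1/1 satisfied
(1,1)B 2/3 satisfied
(1,3)A 2/2 satisfied
(2,0)B 3/3 satisfied
(2,2)A 2/5 satisfied
(3,0)B 3/3 satisfied
(3,1)B 4/5 satisfied
(3,2)B 3/5 satisfied
(3,3)A 1/3 not
(4,1)B 6/6 satisfied
(4,3)B 3/4 satisfied
(5,0)B 2/2 satisfied
(5,1)B 3/4 satisfied
(5,2)B 4/5 satisfied
(5,3)B 2/3 satisfied
(6,2)A 0/3 not
Unsatisfied: (3,3), (6,2) — 2 in total.

2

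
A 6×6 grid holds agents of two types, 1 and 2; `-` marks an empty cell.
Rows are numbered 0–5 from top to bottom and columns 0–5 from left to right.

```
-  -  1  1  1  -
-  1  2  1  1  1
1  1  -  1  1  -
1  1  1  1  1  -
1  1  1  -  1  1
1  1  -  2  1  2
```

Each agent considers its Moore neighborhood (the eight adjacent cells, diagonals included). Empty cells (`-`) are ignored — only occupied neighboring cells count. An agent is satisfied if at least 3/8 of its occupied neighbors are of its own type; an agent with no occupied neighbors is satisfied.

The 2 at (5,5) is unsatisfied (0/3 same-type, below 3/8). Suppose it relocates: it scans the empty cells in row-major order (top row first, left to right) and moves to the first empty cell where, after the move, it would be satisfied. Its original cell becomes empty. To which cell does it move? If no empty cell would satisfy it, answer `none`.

none

Vacating (5,5). Empty cells in order:
  (0,0): 0/1 same-type → still unsatisfied.
  (0,1): 1/3 same-type → still unsatisfied.
  (0,5): 0/3 same-type → still unsatisfied.
  (1,0): 0/3 same-type → still unsatisfied.
  (2,2): 1/8 same-type → still unsatisfied.
  (2,5): 0/4 same-type → still unsatisfied.
  (3,5): 0/4 same-type → still unsatisfied.
  (4,3): 1/7 same-type → still unsatisfied.
  (5,2): 1/4 same-type → still unsatisfied.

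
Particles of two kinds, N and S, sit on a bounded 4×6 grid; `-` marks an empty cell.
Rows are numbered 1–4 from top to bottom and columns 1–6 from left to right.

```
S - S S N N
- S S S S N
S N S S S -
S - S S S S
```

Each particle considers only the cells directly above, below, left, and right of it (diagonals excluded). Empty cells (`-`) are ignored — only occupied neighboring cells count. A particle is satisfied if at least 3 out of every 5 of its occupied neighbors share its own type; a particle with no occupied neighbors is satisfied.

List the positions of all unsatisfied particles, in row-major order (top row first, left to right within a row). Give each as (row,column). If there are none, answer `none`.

(1,1)S 0/0 satisfied
(1,3)S 2/2 satisfied
(1,4)S 2/3 satisfied
(1,5)N 1/3 not
(1,6)N 2/2 satisfied
(2,2)S 1/2 not
(2,3)S 4/4 satisfied
(2,4)S 4/4 satisfied
(2,5)S 2/4 not
(2,6)N 1/2 not
(3,1)S 1/2 not
(3,2)N 0/3 not
(3,3)S 3/4 satisfied
(3,4)S 4/4 satisfied
(3,5)S 3/3 satisfied
(4,1)S 1/1 satisfied
(4,3)S 2/2 satisfied
(4,4)S 3/3 satisfied
(4,5)S 3/3 satisfied
(4,6)S 1/1 satisfied

(1,5), (2,2), (2,5), (2,6), (3,1), (3,2)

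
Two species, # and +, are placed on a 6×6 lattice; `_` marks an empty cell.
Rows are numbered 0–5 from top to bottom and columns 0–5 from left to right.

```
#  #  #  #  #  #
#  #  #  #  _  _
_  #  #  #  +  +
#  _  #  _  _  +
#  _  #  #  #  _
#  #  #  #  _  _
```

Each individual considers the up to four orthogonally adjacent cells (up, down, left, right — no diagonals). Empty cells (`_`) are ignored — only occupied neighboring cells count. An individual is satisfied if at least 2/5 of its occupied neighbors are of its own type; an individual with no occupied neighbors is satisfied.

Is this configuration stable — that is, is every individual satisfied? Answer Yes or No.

Row 0: (0,0)# 2/2 ✓ · (0,1)# 3/3 ✓ · (0,2)# 3/3 ✓ · (0,3)# 3/3 ✓ · (0,4)# 2/2 ✓ · (0,5)# 1/1 ✓
Row 1: (1,0)# 2/2 ✓ · (1,1)# 4/4 ✓ · (1,2)# 4/4 ✓ · (1,3)# 3/3 ✓
Row 2: (2,1)# 2/2 ✓ · (2,2)# 4/4 ✓ · (2,3)# 2/3 ✓ · (2,4)+ 1/2 ✓ · (2,5)+ 2/2 ✓
Row 3: (3,0)# 1/1 ✓ · (3,2)# 2/2 ✓ · (3,5)+ 1/1 ✓
Row 4: (4,0)# 2/2 ✓ · (4,2)# 3/3 ✓ · (4,3)# 3/3 ✓ · (4,4)# 1/1 ✓
Row 5: (5,0)# 2/2 ✓ · (5,1)# 2/2 ✓ · (5,2)# 3/3 ✓ · (5,3)# 2/2 ✓
All meet the threshold, so the configuration is stable.

Yes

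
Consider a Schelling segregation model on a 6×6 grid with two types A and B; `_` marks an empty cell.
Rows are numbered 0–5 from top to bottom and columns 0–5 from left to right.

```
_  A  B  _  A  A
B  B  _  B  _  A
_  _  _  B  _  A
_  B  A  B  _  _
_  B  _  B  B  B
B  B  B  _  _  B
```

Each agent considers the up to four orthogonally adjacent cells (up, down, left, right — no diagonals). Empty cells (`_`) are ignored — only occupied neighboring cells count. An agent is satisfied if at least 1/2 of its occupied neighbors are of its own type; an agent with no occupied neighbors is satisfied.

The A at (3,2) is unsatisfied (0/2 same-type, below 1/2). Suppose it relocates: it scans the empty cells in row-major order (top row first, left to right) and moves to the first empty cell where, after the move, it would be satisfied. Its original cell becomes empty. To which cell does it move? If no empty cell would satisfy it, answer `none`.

Vacating (3,2). Empty cells in order:
  (0,0): 1/2 same-type → satisfied — stop here.

(0,0)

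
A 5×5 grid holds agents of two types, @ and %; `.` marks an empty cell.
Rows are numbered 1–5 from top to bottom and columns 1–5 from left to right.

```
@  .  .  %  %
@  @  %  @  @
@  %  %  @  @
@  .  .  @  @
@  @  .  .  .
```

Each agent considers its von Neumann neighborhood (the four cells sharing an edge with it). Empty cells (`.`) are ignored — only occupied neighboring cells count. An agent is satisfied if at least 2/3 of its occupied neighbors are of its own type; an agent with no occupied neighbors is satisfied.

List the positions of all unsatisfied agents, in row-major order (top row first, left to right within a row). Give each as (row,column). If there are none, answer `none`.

(1,4), (1,5), (2,2), (2,3), (2,4), (3,2)

Row 1: (1,1)@ 1/1 ok · (1,4)% 1/2 unhappy · (1,5)% 1/2 unhappy
Row 2: (2,1)@ 3/3 ok · (2,2)@ 1/3 unhappy · (2,3)% 1/3 unhappy · (2,4)@ 2/4 unhappy · (2,5)@ 2/3 ok
Row 3: (3,1)@ 2/3 ok · (3,2)% 1/3 unhappy · (3,3)% 2/3 ok · (3,4)@ 3/4 ok · (3,5)@ 3/3 ok
Row 4: (4,1)@ 2/2 ok · (4,4)@ 2/2 ok · (4,5)@ 2/2 ok
Row 5: (5,1)@ 2/2 ok · (5,2)@ 1/1 ok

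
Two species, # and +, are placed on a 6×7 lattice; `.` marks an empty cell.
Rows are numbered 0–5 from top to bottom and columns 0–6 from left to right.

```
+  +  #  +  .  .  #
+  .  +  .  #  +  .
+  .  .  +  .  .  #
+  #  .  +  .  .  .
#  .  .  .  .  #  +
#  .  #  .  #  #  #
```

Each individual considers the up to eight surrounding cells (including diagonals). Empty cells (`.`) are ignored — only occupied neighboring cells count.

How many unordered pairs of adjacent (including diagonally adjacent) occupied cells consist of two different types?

Scan each occupied cell's neighbors to the right and below (and the two forward diagonals) so each pair is counted once.
From row 0: 5 unlike of 10 pairs (running 5/10).
From row 1: 3 unlike of 5 pairs (running 8/15).
From row 2: 1 unlike of 3 pairs (running 9/18).
From row 3: 2 unlike of 3 pairs (running 11/21).
From row 4: 3 unlike of 7 pairs (running 14/28).
From row 5: 0 unlike of 2 pairs (running 14/30).
Total adjacent occupied pairs: 30; unlike-type pairs: 14.

14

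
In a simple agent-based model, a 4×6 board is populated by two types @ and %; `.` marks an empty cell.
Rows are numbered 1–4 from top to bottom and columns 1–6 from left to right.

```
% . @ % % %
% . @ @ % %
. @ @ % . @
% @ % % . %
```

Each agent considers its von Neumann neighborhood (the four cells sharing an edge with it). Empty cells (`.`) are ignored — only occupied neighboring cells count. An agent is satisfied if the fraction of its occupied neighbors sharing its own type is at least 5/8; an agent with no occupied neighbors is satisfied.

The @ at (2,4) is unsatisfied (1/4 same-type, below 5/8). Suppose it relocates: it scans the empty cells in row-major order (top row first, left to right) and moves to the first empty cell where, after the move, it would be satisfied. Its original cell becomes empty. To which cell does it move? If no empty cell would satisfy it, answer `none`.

(2,2)

Vacating (2,4). Empty cells in order:
  (1,2): 1/2 same-type → still unsatisfied.
  (2,2): 2/3 same-type → satisfied — stop here.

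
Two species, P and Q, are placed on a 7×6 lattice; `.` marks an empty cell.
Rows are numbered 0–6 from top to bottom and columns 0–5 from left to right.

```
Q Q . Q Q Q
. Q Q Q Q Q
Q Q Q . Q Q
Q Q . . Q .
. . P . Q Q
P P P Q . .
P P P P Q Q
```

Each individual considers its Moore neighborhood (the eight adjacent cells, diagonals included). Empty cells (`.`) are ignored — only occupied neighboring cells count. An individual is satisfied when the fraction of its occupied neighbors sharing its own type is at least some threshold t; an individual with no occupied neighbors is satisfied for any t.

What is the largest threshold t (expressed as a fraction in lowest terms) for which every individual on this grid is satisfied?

1/3

Row 0: (0,0)Q 2/2 · (0,1)Q 3/3 · (0,3)Q 4/4 · (0,4)Q 5/5 · (0,5)Q 3/3
Row 1: (1,1)Q 6/6 · (1,2)Q 6/6 · (1,3)Q 6/6 · (1,4)Q 7/7 · (1,5)Q 5/5
Row 2: (2,0)Q 4/4 · (2,1)Q 6/6 · (2,2)Q 5/5 · (2,4)Q 5/5 · (2,5)Q 4/4
Row 3: (3,0)Q 3/3 · (3,1)Q 4/5 · (3,4)Q 4/4
Row 4: (4,2)P 2/4 · (4,4)Q 3/3 · (4,5)Q 2/2
Row 5: (5,0)P 3/3 · (5,1)P 6/6 · (5,2)P 5/6 · (5,3)Q 2/6
Row 6: (6,0)P 3/3 · (6,1)P 5/5 · (6,2)P 4/5 · (6,3)P 2/4 · (6,4)Q 2/3 · (6,5)Q 1/1
The smallest same-type fraction is 2/6 at (5,3), which reduces to 1/3. Any threshold above that leaves this individual unsatisfied.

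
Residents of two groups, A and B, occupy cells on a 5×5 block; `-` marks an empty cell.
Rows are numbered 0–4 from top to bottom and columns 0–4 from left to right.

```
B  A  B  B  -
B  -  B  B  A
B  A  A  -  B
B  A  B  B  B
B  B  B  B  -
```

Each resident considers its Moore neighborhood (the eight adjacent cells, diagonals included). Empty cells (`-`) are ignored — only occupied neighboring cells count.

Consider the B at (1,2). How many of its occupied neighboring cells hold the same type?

3

Occupied neighbors of (1,2): (0,1)=A, (0,2)=B, (0,3)=B, (1,3)=B, (2,1)=A, (2,2)=A.
Same type (B): 3 of 6.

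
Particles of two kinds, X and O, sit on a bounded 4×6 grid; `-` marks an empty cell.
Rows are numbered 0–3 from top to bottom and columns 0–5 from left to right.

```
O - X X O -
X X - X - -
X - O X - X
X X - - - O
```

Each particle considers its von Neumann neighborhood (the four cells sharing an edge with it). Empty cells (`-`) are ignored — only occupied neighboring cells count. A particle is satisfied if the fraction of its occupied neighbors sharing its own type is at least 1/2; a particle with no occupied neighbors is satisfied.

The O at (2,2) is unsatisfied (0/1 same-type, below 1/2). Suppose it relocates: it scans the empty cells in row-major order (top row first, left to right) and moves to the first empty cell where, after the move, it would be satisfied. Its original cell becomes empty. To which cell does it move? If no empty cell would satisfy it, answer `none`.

(0,5)

Vacating (2,2). Empty cells in order:
  (0,1): 1/3 same-type → still unsatisfied.
  (0,5): 1/1 same-type → satisfied — stop here.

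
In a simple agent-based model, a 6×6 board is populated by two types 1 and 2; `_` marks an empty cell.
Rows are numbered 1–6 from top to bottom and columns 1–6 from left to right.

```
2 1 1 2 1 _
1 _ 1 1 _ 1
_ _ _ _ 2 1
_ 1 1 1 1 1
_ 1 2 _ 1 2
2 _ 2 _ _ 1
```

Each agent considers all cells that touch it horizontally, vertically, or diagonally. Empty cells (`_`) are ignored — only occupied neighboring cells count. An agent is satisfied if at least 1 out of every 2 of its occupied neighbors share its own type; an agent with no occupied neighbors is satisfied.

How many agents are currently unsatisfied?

7

Row 1: (1,1)2 0/2 ✗ · (1,2)1 3/4 ✓ · (1,3)1 3/4 ✓ · (1,4)2 0/4 ✗ · (1,5)1 2/3 ✓
Row 2: (2,1)1 1/2 ✓ · (2,3)1 3/4 ✓ · (2,4)1 3/5 ✓ · (2,6)1 2/3 ✓
Row 3: (3,5)2 0/6 ✗ · (3,6)1 3/4 ✓
Row 4: (4,2)1 2/3 ✓ · (4,3)1 3/4 ✓ · (4,4)1 3/5 ✓ · (4,5)1 4/6 ✓ · (4,6)1 3/5 ✓
Row 5: (5,2)1 2/5 ✗ · (5,3)2 1/5 ✗ · (5,5)1 4/5 ✓ · (5,6)2 0/4 ✗
Row 6: (6,1)2 0/1 ✗ · (6,3)2 1/2 ✓ · (6,6)1 1/2 ✓
Unsatisfied: (1,1), (1,4), (3,5), (5,2), (5,3), (5,6), (6,1) — 7 in total.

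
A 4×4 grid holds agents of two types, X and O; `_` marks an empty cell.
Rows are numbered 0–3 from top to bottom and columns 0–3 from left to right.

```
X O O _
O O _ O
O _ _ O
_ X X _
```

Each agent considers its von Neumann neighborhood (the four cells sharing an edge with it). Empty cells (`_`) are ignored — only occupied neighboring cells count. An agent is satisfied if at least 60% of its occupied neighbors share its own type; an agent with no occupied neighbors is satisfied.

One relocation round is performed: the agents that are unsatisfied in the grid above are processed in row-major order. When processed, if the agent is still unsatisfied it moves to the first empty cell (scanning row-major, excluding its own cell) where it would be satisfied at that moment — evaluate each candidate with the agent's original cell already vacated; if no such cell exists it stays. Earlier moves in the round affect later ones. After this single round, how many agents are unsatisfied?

1

Initially unsatisfied (in order): (0,0).
  (0,0): no empty cell satisfies it; stays.
Resulting grid:
X O O _
O O _ O
O _ _ O
_ X X _
Unsatisfied now: (0,0).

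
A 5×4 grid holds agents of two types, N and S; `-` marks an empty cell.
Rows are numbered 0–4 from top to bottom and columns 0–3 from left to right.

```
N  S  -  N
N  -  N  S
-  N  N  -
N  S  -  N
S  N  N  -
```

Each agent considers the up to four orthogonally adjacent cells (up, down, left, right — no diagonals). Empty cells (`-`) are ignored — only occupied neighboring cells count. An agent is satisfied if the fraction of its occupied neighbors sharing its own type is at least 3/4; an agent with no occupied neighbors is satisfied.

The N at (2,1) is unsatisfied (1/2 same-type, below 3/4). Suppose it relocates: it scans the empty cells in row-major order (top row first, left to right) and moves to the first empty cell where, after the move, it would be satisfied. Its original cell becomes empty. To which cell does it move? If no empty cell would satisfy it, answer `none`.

Vacating (2,1). Empty cells in order:
  (0,2): 2/3 same-type → still unsatisfied.
  (1,1): 2/3 same-type → still unsatisfied.
  (2,0): 2/2 same-type → satisfied — stop here.

(2,0)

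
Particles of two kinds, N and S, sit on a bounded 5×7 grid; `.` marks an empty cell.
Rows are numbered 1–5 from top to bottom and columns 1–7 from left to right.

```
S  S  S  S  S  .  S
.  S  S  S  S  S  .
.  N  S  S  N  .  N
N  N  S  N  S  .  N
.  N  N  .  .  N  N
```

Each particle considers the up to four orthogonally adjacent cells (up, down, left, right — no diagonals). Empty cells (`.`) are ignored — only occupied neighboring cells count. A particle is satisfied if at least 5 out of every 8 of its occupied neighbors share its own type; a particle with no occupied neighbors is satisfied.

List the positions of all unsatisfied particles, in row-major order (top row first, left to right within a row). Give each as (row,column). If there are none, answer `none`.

Row 1: (1,1)S 1/1 satisfied · (1,2)S 3/3 satisfied · (1,3)S 3/3 satisfied · (1,4)S 3/3 satisfied · (1,5)S 2/2 satisfied · (1,7)S 0/0 satisfied
Row 2: (2,2)S 2/3 satisfied · (2,3)S 4/4 satisfied · (2,4)S 4/4 satisfied · (2,5)S 3/4 satisfied · (2,6)S 1/1 satisfied
Row 3: (3,2)N 1/3 not · (3,3)S 3/4 satisfied · (3,4)S 2/4 not · (3,5)N 0/3 not · (3,7)N 1/1 satisfied
Row 4: (4,1)N 1/1 satisfied · (4,2)N 3/4 satisfied · (4,3)S 1/4 not · (4,4)N 0/3 not · (4,5)S 0/2 not · (4,7)N 2/2 satisfied
Row 5: (5,2)N 2/2 satisfied · (5,3)N 1/2 not · (5,6)N 1/1 satisfied · (5,7)N 2/2 satisfied

(3,2), (3,4), (3,5), (4,3), (4,4), (4,5), (5,3)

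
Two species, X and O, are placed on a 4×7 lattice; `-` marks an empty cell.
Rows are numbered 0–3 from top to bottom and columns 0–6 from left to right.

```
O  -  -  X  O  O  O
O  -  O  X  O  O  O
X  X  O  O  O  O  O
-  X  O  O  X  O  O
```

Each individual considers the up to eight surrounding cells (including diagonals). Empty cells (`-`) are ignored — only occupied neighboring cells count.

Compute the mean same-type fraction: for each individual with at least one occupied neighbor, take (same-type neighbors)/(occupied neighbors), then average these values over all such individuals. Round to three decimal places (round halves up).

Row 0: (0,0)O 1/1 · (0,3)X 1/4 · (0,4)O 3/5 · (0,5)O 5/5 · (0,6)O 3/3
Row 1: (1,0)O 1/3 · (1,2)O 2/5 · (1,3)X 1/7 · (1,4)O 6/8 · (1,5)O 8/8 · (1,6)O 5/5
Row 2: (2,0)X 2/3 · (2,1)X 2/6 · (2,2)O 4/7 · (2,3)O 6/8 · (2,4)O 6/8 · (2,5)O 7/8 · (2,6)O 5/5
Row 3: (3,1)X 2/4 · (3,2)O 3/5 · (3,3)O 4/5 · (3,4)X 0/5 · (3,5)O 4/5 · (3,6)O 3/3
Sum over 24 individuals: 1/1 + 1/4 + 3/5 + 5/5 + 3/3 + 1/3 + 2/5 + 1/7 + 6/8 + 8/8 + 5/5 + 2/3 + 2/6 + 4/7 + 6/8 + 6/8 + 7/8 + 5/5 + 2/4 + 3/5 + 4/5 + 0/5 + 4/5 + 3/3 = 13543/840; mean = 13543/840 ÷ 24 = 13543/20160 = 0.671775… → 0.672.

0.672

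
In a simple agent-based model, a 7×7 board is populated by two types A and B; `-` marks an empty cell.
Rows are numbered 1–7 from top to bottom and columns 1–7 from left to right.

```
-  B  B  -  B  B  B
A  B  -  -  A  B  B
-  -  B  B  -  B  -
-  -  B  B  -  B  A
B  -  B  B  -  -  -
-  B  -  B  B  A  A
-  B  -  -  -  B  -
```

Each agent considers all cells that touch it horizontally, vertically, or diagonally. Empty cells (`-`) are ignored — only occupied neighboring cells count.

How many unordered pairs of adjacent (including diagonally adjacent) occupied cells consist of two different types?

Scan each occupied cell's neighbors to the right and below (and the two forward diagonals) so each pair is counted once.
From row 1: 3 unlike of 13 pairs (running 3/13).
From row 2: 4 unlike of 8 pairs (running 7/21).
From row 3: 1 unlike of 7 pairs (running 8/28).
From row 4: 1 unlike of 6 pairs (running 9/34).
From row 5: 0 unlike of 6 pairs (running 9/40).
From row 6: 3 unlike of 7 pairs (running 12/47).
Total adjacent occupied pairs: 47; unlike-type pairs: 12.

12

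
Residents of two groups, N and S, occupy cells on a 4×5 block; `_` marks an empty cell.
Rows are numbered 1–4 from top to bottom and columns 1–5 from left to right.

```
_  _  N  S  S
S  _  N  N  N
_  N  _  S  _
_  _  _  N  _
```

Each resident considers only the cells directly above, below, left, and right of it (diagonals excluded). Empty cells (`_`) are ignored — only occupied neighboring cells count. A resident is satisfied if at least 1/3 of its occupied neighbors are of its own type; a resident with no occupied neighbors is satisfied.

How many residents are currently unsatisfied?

Row 1: (1,3)N 1/2 satisfied · (1,4)S 1/3 satisfied · (1,5)S 1/2 satisfied
Row 2: (2,1)S 0/0 satisfied · (2,3)N 2/2 satisfied · (2,4)N 2/4 satisfied · (2,5)N 1/2 satisfied
Row 3: (3,2)N 0/0 satisfied · (3,4)S 0/2 not
Row 4: (4,4)N 0/1 not
Unsatisfied: (3,4), (4,4) — 2 in total.

2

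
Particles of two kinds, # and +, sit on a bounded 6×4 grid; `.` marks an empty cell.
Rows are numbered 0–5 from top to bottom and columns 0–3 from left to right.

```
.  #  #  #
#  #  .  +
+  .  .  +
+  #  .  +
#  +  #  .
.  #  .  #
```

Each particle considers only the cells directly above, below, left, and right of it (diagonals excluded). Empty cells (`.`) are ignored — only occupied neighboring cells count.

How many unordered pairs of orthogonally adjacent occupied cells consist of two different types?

Scan each occupied cell's neighbors to the right and below so each pair is counted once.
Row 0: #(0,1)–#(0,2)= #(0,1)–#(1,1)= #(0,2)–#(0,3)= #(0,3)–+(1,3)≠  → 1/4 unlike.
Row 1: #(1,0)–#(1,1)= #(1,0)–+(2,0)≠ +(1,3)–+(2,3)=  → 1/3 unlike.
Row 2: +(2,0)–+(3,0)= +(2,3)–+(3,3)=  → 0/2 unlike.
Row 3: +(3,0)–#(3,1)≠ +(3,0)–#(4,0)≠ #(3,1)–+(4,1)≠  → 3/3 unlike.
Row 4: #(4,0)–+(4,1)≠ +(4,1)–#(4,2)≠ +(4,1)–#(5,1)≠  → 3/3 unlike.
Total adjacent occupied pairs: 15; unlike-type pairs: 8.

8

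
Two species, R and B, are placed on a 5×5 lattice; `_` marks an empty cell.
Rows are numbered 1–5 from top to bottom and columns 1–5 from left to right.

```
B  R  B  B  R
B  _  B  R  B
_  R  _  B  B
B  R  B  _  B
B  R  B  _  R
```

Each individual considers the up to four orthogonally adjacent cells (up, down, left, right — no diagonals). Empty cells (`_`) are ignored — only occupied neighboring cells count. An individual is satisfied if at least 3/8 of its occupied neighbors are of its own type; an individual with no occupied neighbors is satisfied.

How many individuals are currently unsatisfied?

(1,1)B 1/2 ok
(1,2)R 0/2 unhappy
(1,3)B 2/3 ok
(1,4)B 1/3 unhappy
(1,5)R 0/2 unhappy
(2,1)B 1/1 ok
(2,3)B 1/2 ok
(2,4)R 0/4 unhappy
(2,5)B 1/3 unhappy
(3,2)R 1/1 ok
(3,4)B 1/2 ok
(3,5)B 3/3 ok
(4,1)B 1/2 ok
(4,2)R 2/4 ok
(4,3)B 1/2 ok
(4,5)B 1/2 ok
(5,1)B 1/2 ok
(5,2)R 1/3 unhappy
(5,3)B 1/2 ok
(5,5)R 0/1 unhappy
Unsatisfied: (1,2), (1,4), (1,5), (2,4), (2,5), (5,2), (5,5) — 7 in total.

7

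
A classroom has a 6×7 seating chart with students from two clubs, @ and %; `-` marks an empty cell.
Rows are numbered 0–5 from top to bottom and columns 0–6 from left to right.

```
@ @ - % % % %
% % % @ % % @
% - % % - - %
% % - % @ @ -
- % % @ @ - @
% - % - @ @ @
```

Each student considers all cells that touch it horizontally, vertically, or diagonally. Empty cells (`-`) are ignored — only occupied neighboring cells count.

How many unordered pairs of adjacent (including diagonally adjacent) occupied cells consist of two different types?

22

Scan each occupied cell's neighbors to the right and below (and the two forward diagonals) so each pair is counted once.
Row 0: @(0,0)–@(0,1)= @(0,0)–%(1,0)≠ @(0,0)–%(1,1)≠ @(0,1)–%(1,1)≠ @(0,1)–%(1,2)≠ @(0,1)–%(1,0)≠ %(0,3)–%(0,4)= %(0,3)–@(1,3)≠ %(0,3)–%(1,4)= %(0,3)–%(1,2)= %(0,4)–%(0,5)= %(0,4)–%(1,4)= %(0,4)–%(1,5)= %(0,4)–@(1,3)≠ %(0,5)–%(0,6)= %(0,5)–%(1,5)= %(0,5)–@(1,6)≠ %(0,5)–%(1,4)= %(0,6)–@(1,6)≠ %(0,6)–%(1,5)=  → 9/20 unlike.
Row 1: %(1,0)–%(1,1)= %(1,0)–%(2,0)= %(1,1)–%(1,2)= %(1,1)–%(2,2)= %(1,1)–%(2,0)= %(1,2)–@(1,3)≠ %(1,2)–%(2,2)= %(1,2)–%(2,3)= @(1,3)–%(1,4)≠ @(1,3)–%(2,3)≠ @(1,3)–%(2,2)≠ %(1,4)–%(1,5)= %(1,4)–%(2,3)= %(1,5)–@(1,6)≠ %(1,5)–%(2,6)= @(1,6)–%(2,6)≠  → 6/16 unlike.
Row 2: %(2,0)–%(3,0)= %(2,0)–%(3,1)= %(2,2)–%(2,3)= %(2,2)–%(3,3)= %(2,2)–%(3,1)= %(2,3)–%(3,3)= %(2,3)–@(3,4)≠ %(2,6)–@(3,5)≠  → 2/8 unlike.
Row 3: %(3,0)–%(3,1)= %(3,0)–%(4,1)= %(3,1)–%(4,1)= %(3,1)–%(4,2)= %(3,3)–@(3,4)≠ %(3,3)–@(4,3)≠ %(3,3)–@(4,4)≠ %(3,3)–%(4,2)= @(3,4)–@(3,5)= @(3,4)–@(4,4)= @(3,4)–@(4,3)= @(3,5)–@(4,6)= @(3,5)–@(4,4)=  → 3/13 unlike.
Row 4: %(4,1)–%(4,2)= %(4,1)–%(5,2)= %(4,1)–%(5,0)= %(4,2)–@(4,3)≠ %(4,2)–%(5,2)= @(4,3)–@(4,4)= @(4,3)–@(5,4)= @(4,3)–%(5,2)≠ @(4,4)–@(5,4)= @(4,4)–@(5,5)= @(4,6)–@(5,6)= @(4,6)–@(5,5)=  → 2/12 unlike.
Row 5: @(5,4)–@(5,5)= @(5,5)–@(5,6)=  → 0/2 unlike.
Total adjacent occupied pairs: 71; unlike-type pairs: 22.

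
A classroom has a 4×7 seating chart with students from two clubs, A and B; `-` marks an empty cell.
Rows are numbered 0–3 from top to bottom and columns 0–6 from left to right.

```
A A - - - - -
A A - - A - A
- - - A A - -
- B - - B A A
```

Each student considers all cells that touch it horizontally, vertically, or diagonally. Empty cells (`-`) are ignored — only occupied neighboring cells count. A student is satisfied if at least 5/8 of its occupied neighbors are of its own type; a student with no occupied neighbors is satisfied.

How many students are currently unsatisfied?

(0,0)A 3/3 ok
(0,1)A 3/3 ok
(1,0)A 3/3 ok
(1,1)A 3/3 ok
(1,4)A 2/2 ok
(1,6)A 0/0 ok
(2,3)A 2/3 ok
(2,4)A 3/4 ok
(3,1)B 0/0 ok
(3,4)B 0/3 unhappy
(3,5)A 2/3 ok
(3,6)A 1/1 ok
Unsatisfied: (3,4) — 1 in total.

1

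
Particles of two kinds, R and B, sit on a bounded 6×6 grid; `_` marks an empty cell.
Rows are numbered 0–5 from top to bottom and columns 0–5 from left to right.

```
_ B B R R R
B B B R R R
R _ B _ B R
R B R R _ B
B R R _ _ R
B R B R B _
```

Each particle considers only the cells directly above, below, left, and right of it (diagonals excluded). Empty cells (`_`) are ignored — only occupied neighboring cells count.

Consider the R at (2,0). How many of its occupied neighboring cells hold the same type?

Occupied neighbors of (2,0): (1,0)=B, (3,0)=R.
Same type (R): 1 of 2.

1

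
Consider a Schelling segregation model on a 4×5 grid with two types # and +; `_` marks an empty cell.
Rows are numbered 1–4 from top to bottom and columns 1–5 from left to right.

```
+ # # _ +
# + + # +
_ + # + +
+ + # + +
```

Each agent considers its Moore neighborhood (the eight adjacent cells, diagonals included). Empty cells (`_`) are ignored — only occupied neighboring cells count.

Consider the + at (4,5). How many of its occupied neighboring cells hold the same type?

3

Occupied neighbors of (4,5): (3,4)=+, (3,5)=+, (4,4)=+.
Same type (+): 3 of 3.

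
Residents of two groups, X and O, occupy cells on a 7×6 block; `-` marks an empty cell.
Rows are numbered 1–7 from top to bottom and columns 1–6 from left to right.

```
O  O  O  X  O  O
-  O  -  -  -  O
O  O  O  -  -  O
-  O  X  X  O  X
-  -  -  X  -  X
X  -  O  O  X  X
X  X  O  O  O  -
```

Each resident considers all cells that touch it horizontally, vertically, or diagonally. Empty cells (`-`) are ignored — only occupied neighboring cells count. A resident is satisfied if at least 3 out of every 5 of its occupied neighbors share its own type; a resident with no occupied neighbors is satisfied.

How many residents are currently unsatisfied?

9

(1,1)O 2/2 satisfied
(1,2)O 3/3 satisfied
(1,3)O 2/3 satisfied
(1,4)X 0/2 not
(1,5)O 2/3 satisfied
(1,6)O 2/2 satisfied
(2,2)O 6/6 satisfied
(2,6)O 3/3 satisfied
(3,1)O 3/3 satisfied
(3,2)O 4/5 satisfied
(3,3)O 3/5 satisfied
(3,6)O 2/3 satisfied
(4,2)O 3/4 satisfied
(4,3)X 2/5 not
(4,4)X 2/4 not
(4,5)O 1/5 not
(4,6)X 1/3 not
(5,4)X 3/6 not
(5,6)X 3/4 satisfied
(6,1)X 2/2 satisfied
(6,3)O 3/5 satisfied
(6,4)O 4/6 satisfied
(6,5)X 3/6 not
(6,6)X 2/3 satisfied
(7,1)X 2/2 satisfied
(7,2)X 2/4 not
(7,3)O 3/4 satisfied
(7,4)O 4/5 satisfied
(7,5)O 2/4 not
Unsatisfied: (1,4), (4,3), (4,4), (4,5), (4,6), (5,4), (6,5), (7,2), (7,5) — 9 in total.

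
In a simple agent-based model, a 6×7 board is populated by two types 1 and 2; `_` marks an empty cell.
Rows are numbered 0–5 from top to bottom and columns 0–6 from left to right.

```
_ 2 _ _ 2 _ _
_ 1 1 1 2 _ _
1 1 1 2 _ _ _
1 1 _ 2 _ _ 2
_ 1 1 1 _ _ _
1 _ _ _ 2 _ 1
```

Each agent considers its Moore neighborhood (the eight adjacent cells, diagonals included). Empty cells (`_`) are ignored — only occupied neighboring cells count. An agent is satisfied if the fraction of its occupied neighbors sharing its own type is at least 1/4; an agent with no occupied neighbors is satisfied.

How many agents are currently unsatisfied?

2

Row 0: (0,1)2 0/2 ✗ · (0,4)2 1/2 ✓
Row 1: (1,1)1 4/5 ✓ · (1,2)1 4/6 ✓ · (1,3)1 2/5 ✓ · (1,4)2 2/3 ✓
Row 2: (2,0)1 4/4 ✓ · (2,1)1 6/6 ✓ · (2,2)1 5/7 ✓ · (2,3)2 2/5 ✓
Row 3: (3,0)1 4/4 ✓ · (3,1)1 6/6 ✓ · (3,3)2 1/4 ✓ · (3,6)2 0/0 ✓
Row 4: (4,1)1 4/4 ✓ · (4,2)1 3/4 ✓ · (4,3)1 1/3 ✓
Row 5: (5,0)1 1/1 ✓ · (5,4)2 0/1 ✗ · (5,6)1 0/0 ✓
Unsatisfied: (0,1), (5,4) — 2 in total.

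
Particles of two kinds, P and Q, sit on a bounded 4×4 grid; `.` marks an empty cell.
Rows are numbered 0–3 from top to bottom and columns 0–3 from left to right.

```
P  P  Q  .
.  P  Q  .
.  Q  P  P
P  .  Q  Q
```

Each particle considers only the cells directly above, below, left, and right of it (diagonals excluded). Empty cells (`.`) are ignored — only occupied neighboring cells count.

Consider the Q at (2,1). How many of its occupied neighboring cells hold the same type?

Occupied neighbors of (2,1): (1,1)=P, (2,2)=P.
Same type (Q): 0 of 2.

0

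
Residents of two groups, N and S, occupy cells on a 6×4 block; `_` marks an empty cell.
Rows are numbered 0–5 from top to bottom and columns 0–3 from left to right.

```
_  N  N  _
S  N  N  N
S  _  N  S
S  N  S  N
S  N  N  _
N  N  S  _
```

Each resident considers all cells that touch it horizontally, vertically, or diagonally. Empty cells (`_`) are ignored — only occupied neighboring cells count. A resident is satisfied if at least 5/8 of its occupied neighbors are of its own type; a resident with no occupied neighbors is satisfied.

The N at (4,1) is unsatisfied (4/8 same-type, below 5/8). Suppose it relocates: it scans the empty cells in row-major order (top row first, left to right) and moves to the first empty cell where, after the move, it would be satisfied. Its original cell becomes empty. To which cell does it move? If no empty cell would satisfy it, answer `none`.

(0,0)

Vacating (4,1). Empty cells in order:
  (0,0): 2/3 same-type → satisfied — stop here.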